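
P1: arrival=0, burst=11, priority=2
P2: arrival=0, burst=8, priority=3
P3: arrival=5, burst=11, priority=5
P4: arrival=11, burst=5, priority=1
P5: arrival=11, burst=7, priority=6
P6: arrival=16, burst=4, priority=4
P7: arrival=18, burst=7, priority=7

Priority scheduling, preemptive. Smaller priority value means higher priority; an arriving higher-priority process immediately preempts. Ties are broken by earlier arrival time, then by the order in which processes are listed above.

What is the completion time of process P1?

11

Gantt: | P1 0-11 | P4 11-16 | P2 16-24 | P6 24-28 | P3 28-39 | P5 39-46 | P7 46-53 |
Completion: P1=11  P2=24  P3=39  P4=16  P5=46  P6=28  P7=53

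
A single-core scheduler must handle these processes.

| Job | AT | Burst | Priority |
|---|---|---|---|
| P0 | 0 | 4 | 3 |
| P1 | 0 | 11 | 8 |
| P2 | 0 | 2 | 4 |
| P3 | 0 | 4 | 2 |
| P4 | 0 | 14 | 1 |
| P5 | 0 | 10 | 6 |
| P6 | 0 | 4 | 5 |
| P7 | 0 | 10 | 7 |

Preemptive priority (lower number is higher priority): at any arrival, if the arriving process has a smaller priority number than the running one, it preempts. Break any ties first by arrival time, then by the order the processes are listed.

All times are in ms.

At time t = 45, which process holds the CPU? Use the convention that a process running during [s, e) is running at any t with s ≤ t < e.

Schedule: | P4 0-14 | P3 14-18 | P0 18-22 | P2 22-24 | P6 24-28 | P5 28-38 | P7 38-48 | P1 48-59 |
Completion: P0=22  P1=59  P2=24  P3=18  P4=14  P5=38  P6=28  P7=48

P7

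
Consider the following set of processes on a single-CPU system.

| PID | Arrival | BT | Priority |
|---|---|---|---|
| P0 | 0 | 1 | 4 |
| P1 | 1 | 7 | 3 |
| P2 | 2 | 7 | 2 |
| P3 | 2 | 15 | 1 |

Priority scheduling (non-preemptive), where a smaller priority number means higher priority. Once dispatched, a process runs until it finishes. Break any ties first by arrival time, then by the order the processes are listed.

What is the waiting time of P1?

0

Timeline: | P0 0-1 | P1 1-8 | P3 8-23 | P2 23-30 |
Completion: P0=1  P1=8  P2=30  P3=23
Waiting(P1) = turnaround − burst = 7 − 7 = 0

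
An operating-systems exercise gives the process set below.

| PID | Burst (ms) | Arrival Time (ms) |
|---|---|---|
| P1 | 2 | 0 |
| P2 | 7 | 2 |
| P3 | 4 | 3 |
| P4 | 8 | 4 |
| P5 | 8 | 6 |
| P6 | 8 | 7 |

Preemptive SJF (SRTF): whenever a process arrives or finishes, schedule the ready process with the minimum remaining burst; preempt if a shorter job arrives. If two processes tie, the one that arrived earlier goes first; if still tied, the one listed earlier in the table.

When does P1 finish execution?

2

Gantt: | P1 0-2 | P2 2-3 | P3 3-7 | P2 7-13 | P4 13-21 | P5 21-29 | P6 29-37 |
Completion: P1=2  P2=13  P3=7  P4=21  P5=29  P6=37
Turnaround (C−A): P1=2  P2=11  P3=4  P4=17  P5=23  P6=30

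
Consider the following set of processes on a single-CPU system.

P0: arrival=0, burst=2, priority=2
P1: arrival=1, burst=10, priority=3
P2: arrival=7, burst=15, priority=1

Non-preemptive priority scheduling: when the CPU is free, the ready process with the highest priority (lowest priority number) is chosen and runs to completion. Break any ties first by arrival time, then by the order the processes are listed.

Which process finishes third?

Gantt: | P0 0-2 | P1 2-12 | P2 12-27 |
Completion: P0=2  P1=12  P2=27
Turnaround (C−A): P0=2  P1=11  P2=20
Finish order: P0 → P1 → P2

P2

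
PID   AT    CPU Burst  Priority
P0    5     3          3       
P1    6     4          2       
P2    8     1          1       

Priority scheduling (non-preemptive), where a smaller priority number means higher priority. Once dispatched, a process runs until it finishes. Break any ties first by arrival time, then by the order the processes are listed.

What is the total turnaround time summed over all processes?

Gantt: | idle 0-5 | P0 5-8 | P2 8-9 | P1 9-13 |
Completion: P0=8  P1=13  P2=9
Turnaround = completion − arrival: P0=3, P1=7, P2=1
Total turnaround = 3 + 7 + 1 = 11

11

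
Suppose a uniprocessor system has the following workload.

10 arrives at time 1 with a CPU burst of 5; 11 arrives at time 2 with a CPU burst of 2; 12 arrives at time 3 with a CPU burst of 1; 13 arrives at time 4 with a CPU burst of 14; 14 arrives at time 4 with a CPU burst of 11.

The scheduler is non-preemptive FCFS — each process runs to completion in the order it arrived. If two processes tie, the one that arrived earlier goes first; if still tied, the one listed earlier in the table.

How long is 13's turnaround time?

Gantt: | idle 0-1 | 10 1-6 | 11 6-8 | 12 8-9 | 13 9-23 | 14 23-34 |
Completion: 10=6  11=8  12=9  13=23  14=34
Turnaround (C−A): 10=5  11=6  12=6  13=19  14=30
Turnaround(13) = completion − arrival = 23 − 4 = 19

19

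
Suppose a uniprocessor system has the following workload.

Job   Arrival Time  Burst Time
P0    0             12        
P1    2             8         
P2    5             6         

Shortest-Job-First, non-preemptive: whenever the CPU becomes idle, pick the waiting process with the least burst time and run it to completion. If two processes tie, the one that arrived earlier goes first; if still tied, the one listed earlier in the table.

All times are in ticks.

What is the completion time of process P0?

12

Gantt: | P0 0-12 | P2 12-18 | P1 18-26 |
Completion: P0=12  P1=26  P2=18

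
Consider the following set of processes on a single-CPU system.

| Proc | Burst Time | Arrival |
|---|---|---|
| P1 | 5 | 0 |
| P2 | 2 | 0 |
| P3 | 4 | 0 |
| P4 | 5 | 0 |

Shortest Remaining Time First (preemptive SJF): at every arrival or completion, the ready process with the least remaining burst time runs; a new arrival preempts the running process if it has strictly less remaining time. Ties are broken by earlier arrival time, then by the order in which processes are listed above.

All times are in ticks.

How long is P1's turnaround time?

Schedule: | P2 0-2 | P3 2-6 | P1 6-11 | P4 11-16 |
Completion: P1=11  P2=2  P3=6  P4=16
Turnaround (C−A): P1=11  P2=2  P3=6  P4=16
Turnaround(P1) = completion − arrival = 11 − 0 = 11

11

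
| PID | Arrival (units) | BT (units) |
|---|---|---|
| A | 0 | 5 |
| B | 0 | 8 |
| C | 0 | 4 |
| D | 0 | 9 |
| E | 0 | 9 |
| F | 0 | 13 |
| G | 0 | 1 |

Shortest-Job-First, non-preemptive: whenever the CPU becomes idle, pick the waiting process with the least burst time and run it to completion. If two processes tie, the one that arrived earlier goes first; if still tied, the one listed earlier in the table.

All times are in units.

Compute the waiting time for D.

18

Gantt: | G 0-1 | C 1-5 | A 5-10 | B 10-18 | D 18-27 | E 27-36 | F 36-49 |
Completion: A=10  B=18  C=5  D=27  E=36  F=49  G=1
Turnaround (C−A): A=10  B=18  C=5  D=27  E=36  F=49  G=1
Waiting(D) = turnaround − burst = 27 − 9 = 18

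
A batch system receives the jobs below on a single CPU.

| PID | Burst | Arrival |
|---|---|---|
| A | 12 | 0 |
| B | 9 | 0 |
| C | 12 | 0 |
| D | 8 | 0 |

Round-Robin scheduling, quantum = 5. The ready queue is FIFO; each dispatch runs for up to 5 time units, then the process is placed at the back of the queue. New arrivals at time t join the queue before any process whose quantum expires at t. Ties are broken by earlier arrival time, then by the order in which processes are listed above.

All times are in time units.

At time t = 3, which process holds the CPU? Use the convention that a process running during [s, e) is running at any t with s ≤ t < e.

A

Timeline: | A 0-5 | B 5-10 | C 10-15 | D 15-20 | A 20-25 | B 25-29 | C 29-34 | D 34-37 | A 37-39 | C 39-41 |
Completion: A=39  B=29  C=41  D=37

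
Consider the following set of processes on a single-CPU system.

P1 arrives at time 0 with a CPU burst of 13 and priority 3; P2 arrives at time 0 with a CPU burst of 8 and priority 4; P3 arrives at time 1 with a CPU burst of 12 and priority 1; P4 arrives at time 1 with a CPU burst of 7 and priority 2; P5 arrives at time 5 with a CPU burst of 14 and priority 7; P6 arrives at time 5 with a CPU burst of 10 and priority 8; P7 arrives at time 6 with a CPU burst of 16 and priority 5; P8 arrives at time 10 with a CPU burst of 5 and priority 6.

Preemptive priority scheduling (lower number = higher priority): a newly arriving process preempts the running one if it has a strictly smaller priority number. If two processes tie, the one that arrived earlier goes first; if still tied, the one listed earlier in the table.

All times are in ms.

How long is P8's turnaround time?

Gantt: | P1 0-1 | P3 1-13 | P4 13-20 | P1 20-32 | P2 32-40 | P7 40-56 | P8 56-61 | P5 61-75 | P6 75-85 |
Completion: P1=32  P2=40  P3=13  P4=20  P5=75  P6=85  P7=56  P8=61
Turnaround (C−A): P1=32  P2=40  P3=12  P4=19  P5=70  P6=80  P7=50  P8=51
Turnaround(P8) = completion − arrival = 61 − 10 = 51

51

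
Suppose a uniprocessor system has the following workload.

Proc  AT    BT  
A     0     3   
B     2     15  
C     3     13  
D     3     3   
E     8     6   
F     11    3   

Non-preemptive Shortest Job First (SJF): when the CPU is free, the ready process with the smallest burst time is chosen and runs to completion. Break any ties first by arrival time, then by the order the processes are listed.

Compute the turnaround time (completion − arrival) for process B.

Gantt: | A 0-3 | D 3-6 | C 6-19 | F 19-22 | E 22-28 | B 28-43 |
Completion: A=3  B=43  C=19  D=6  E=28  F=22
Turnaround (C−A): A=3  B=41  C=16  D=3  E=20  F=11
Turnaround(B) = completion − arrival = 43 − 2 = 41

41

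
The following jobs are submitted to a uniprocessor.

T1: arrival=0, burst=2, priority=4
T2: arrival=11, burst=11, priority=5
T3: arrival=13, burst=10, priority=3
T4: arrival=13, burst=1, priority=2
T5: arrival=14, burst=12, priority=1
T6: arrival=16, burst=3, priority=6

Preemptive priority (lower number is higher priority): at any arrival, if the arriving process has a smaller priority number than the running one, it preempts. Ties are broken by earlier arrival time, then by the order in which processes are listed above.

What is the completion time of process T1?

2

Gantt: | T1 0-2 | idle 2-11 | T2 11-13 | T4 13-14 | T5 14-26 | T3 26-36 | T2 36-45 | T6 45-48 |
Completion: T1=2  T2=45  T3=36  T4=14  T5=26  T6=48
Turnaround (C−A): T1=2  T2=34  T3=23  T4=1  T5=12  T6=32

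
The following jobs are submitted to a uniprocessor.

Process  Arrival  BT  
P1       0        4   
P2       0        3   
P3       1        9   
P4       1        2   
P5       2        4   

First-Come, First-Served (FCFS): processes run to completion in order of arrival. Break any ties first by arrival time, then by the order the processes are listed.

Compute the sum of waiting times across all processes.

Schedule: | P1 0-4 | P2 4-7 | P3 7-16 | P4 16-18 | P5 18-22 |
Completion: P1=4  P2=7  P3=16  P4=18  P5=22
Waiting = turnaround − burst: P1=0, P2=4, P3=6, P4=15, P5=16
Total waiting = 0 + 4 + 6 + 15 + 16 = 41

41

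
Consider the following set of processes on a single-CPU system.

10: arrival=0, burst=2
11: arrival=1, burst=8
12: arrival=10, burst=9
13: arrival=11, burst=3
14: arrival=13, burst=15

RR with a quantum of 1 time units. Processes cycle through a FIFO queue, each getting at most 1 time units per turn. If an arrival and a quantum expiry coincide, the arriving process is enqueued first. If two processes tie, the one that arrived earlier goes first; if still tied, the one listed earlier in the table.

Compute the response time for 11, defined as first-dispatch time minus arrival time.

Schedule: | 10 0-1 | 11 1-2 | 10 2-3 | 11 3-10 | 12 10-11 | 13 11-12 | 12 12-13 | 13 13-14 | 14 14-15 | 12 15-16 | 13 16-17 | 14 17-18 | 12 18-19 | 14 19-20 | 12 20-21 | 14 21-22 | 12 22-23 | 14 23-24 | 12 24-25 | 14 25-26 | 12 26-27 | 14 27-28 | 12 28-29 | 14 29-37 |
Completion: 10=3  11=10  12=29  13=17  14=37
Turnaround (C−A): 10=3  11=9  12=19  13=6  14=24
Response(11) = first start − arrival = 1 − 1 = 0

0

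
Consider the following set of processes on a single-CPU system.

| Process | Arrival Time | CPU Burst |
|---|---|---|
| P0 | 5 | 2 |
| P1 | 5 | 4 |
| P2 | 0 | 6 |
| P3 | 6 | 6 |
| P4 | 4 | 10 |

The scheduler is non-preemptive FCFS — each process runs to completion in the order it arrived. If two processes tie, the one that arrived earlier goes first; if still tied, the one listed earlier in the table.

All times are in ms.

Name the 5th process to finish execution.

P3

Gantt: | P2 0-6 | P4 6-16 | P0 16-18 | P1 18-22 | P3 22-28 |
Completion: P0=18  P1=22  P2=6  P3=28  P4=16
Finish order: P2 → P4 → P0 → P1 → P3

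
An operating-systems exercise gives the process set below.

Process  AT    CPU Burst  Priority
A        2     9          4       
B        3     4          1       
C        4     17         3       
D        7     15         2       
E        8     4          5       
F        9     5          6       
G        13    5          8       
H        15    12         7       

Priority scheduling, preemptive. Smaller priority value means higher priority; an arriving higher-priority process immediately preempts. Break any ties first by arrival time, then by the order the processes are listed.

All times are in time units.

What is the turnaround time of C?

Gantt: | idle 0-2 | A 2-3 | B 3-7 | D 7-22 | C 22-39 | A 39-47 | E 47-51 | F 51-56 | H 56-68 | G 68-73 |
Completion: A=47  B=7  C=39  D=22  E=51  F=56  G=73  H=68
Turnaround (C−A): A=45  B=4  C=35  D=15  E=43  F=47  G=60  H=53
Turnaround(C) = completion − arrival = 39 − 4 = 35

35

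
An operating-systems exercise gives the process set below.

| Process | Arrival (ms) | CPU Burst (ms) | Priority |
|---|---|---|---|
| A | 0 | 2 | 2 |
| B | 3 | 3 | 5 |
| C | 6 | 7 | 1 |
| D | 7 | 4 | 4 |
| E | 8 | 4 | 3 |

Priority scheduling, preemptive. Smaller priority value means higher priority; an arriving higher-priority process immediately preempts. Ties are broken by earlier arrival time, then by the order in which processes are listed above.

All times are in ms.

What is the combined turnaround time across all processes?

35

Gantt: | A 0-2 | idle 2-3 | B 3-6 | C 6-13 | E 13-17 | D 17-21 |
Completion: A=2  B=6  C=13  D=21  E=17
Turnaround (C−A): A=2  B=3  C=7  D=14  E=9
Turnaround = completion − arrival: A=2, B=3, C=7, D=14, E=9
Total turnaround = 2 + 3 + 7 + 14 + 9 = 35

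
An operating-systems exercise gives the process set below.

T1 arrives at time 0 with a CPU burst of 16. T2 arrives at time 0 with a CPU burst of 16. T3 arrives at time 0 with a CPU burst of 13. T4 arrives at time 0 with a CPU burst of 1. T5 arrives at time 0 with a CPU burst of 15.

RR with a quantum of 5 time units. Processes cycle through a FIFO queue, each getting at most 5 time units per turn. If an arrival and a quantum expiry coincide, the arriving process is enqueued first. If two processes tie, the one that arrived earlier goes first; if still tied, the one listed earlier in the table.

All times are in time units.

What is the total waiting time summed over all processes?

189

Gantt: | T1 0-5 | T2 5-10 | T3 10-15 | T4 15-16 | T5 16-21 | T1 21-26 | T2 26-31 | T3 31-36 | T5 36-41 | T1 41-46 | T2 46-51 | T3 51-54 | T5 54-59 | T1 59-60 | T2 60-61 |
Completion: T1=60  T2=61  T3=54  T4=16  T5=59
Turnaround (C−A): T1=60  T2=61  T3=54  T4=16  T5=59
Waiting = turnaround − burst: T1=44, T2=45, T3=41, T4=15, T5=44
Total waiting = 44 + 45 + 41 + 15 + 44 = 189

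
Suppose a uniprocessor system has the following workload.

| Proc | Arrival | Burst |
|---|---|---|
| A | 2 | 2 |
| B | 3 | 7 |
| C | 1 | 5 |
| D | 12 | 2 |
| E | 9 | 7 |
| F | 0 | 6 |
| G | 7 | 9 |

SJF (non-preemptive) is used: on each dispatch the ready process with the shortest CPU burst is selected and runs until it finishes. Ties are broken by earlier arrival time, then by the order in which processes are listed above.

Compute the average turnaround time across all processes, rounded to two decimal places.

13.86

Gantt: | F 0-6 | A 6-8 | C 8-13 | D 13-15 | B 15-22 | E 22-29 | G 29-38 |
Completion: A=8  B=22  C=13  D=15  E=29  F=6  G=38
Turnaround (C−A): A=6  B=19  C=12  D=3  E=20  F=6  G=31
Turnaround times: A=6, B=19, C=12, D=3, E=20, F=6, G=31
Average turnaround = (6+19+12+3+20+6+31) / 7 = 97/7 = 13.86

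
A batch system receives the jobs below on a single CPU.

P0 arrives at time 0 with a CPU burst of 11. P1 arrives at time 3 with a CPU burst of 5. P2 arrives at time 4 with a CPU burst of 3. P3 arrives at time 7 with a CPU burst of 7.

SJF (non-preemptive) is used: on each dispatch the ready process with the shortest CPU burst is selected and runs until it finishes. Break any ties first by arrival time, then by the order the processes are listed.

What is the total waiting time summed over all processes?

30

Gantt: | P0 0-11 | P2 11-14 | P1 14-19 | P3 19-26 |
Completion: P0=11  P1=19  P2=14  P3=26
Waiting = turnaround − burst: P0=0, P1=11, P2=7, P3=12
Total waiting = 0 + 11 + 7 + 12 = 30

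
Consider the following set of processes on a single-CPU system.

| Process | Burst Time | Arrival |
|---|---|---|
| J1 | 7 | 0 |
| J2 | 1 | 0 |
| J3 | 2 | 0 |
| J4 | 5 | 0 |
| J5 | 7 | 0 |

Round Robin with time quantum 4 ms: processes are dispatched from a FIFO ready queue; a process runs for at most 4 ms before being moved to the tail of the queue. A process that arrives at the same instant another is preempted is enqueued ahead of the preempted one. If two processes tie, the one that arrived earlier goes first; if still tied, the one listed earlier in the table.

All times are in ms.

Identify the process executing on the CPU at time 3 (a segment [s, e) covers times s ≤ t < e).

J1

Schedule: | J1 0-4 | J2 4-5 | J3 5-7 | J4 7-11 | J5 11-15 | J1 15-18 | J4 18-19 | J5 19-22 |
Completion: J1=18  J2=5  J3=7  J4=19  J5=22
Turnaround (C−A): J1=18  J2=5  J3=7  J4=19  J5=22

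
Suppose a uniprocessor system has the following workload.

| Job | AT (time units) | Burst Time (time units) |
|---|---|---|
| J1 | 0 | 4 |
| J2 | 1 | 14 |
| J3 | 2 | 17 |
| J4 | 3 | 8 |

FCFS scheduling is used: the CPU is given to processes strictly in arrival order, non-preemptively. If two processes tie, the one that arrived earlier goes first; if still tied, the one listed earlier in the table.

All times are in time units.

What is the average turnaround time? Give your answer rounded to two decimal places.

23.50

Gantt: | J1 0-4 | J2 4-18 | J3 18-35 | J4 35-43 |
Completion: J1=4  J2=18  J3=35  J4=43
Turnaround times: J1=4, J2=17, J3=33, J4=40
Average turnaround = (4+17+33+40) / 4 = 94/4 = 23.50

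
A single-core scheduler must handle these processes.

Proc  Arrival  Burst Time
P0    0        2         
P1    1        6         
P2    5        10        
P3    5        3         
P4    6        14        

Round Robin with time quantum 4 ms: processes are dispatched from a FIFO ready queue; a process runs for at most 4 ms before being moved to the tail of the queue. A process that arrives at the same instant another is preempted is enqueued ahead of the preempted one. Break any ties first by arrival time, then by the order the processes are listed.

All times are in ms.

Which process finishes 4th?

P2

Schedule: | P0 0-2 | P1 2-6 | P2 6-10 | P3 10-13 | P4 13-17 | P1 17-19 | P2 19-23 | P4 23-27 | P2 27-29 | P4 29-35 |
Completion: P0=2  P1=19  P2=29  P3=13  P4=35
Finish order: P0 → P3 → P1 → P2 → P4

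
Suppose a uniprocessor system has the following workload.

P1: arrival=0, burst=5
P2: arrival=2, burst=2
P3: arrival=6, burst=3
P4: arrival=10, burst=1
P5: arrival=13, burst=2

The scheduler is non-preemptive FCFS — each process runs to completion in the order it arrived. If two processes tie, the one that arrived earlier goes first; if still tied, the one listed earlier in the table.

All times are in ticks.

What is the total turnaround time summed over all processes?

Timeline: | P1 0-5 | P2 5-7 | P3 7-10 | P4 10-11 | idle 11-13 | P5 13-15 |
Completion: P1=5  P2=7  P3=10  P4=11  P5=15
Turnaround = completion − arrival: P1=5, P2=5, P3=4, P4=1, P5=2
Total turnaround = 5 + 5 + 4 + 1 + 2 = 17

17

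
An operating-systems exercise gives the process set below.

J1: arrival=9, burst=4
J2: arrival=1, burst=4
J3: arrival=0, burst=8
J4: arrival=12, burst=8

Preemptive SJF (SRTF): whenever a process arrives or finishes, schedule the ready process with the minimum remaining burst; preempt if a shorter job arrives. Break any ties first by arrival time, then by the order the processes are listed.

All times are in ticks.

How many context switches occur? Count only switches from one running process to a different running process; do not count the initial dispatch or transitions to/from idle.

Timeline: | J3 0-1 | J2 1-5 | J3 5-12 | J1 12-16 | J4 16-24 |
Completion: J1=16  J2=5  J3=12  J4=24

4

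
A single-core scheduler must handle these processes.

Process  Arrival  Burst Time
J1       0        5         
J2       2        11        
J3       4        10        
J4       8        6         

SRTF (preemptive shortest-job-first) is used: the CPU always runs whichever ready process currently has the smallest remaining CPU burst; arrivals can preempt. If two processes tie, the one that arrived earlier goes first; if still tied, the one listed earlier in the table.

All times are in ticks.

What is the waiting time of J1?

0

Gantt: | J1 0-5 | J3 5-8 | J4 8-14 | J3 14-21 | J2 21-32 |
Completion: J1=5  J2=32  J3=21  J4=14
Turnaround (C−A): J1=5  J2=30  J3=17  J4=6
Waiting(J1) = turnaround − burst = 5 − 5 = 0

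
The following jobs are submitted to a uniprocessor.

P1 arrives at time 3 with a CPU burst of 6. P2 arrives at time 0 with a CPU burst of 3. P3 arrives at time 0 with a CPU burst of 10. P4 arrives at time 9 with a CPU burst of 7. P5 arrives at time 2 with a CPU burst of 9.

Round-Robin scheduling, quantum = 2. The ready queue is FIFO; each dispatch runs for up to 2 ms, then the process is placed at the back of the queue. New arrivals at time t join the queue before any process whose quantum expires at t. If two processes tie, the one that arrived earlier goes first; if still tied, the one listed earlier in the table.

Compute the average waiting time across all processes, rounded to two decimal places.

17.00

Timeline: | P2 0-2 | P3 2-4 | P5 4-6 | P2 6-7 | P1 7-9 | P3 9-11 | P5 11-13 | P4 13-15 | P1 15-17 | P3 17-19 | P5 19-21 | P4 21-23 | P1 23-25 | P3 25-27 | P5 27-29 | P4 29-31 | P3 31-33 | P5 33-34 | P4 34-35 |
Completion: P1=25  P2=7  P3=33  P4=35  P5=34
Turnaround (C−A): P1=22  P2=7  P3=33  P4=26  P5=32
Waiting times: P1=16, P2=4, P3=23, P4=19, P5=23
Average waiting = (16+4+23+19+23) / 5 = 85/5 = 17.00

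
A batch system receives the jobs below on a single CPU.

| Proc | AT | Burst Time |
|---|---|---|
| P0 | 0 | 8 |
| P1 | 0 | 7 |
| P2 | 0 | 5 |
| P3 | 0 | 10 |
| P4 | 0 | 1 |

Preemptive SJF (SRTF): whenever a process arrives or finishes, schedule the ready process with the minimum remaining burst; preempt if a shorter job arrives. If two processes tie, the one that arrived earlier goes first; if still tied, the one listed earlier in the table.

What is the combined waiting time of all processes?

41

Schedule: | P4 0-1 | P2 1-6 | P1 6-13 | P0 13-21 | P3 21-31 |
Completion: P0=21  P1=13  P2=6  P3=31  P4=1
Turnaround (C−A): P0=21  P1=13  P2=6  P3=31  P4=1
Waiting = turnaround − burst: P0=13, P1=6, P2=1, P3=21, P4=0
Total waiting = 13 + 6 + 1 + 21 + 0 = 41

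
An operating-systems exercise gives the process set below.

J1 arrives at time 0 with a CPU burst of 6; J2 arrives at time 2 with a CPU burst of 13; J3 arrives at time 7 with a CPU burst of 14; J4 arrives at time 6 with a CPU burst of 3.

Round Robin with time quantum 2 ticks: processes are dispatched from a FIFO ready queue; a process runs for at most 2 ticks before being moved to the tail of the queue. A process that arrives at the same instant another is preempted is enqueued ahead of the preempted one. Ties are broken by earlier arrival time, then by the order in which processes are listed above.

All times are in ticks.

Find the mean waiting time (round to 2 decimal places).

Schedule: | J1 0-2 | J2 2-4 | J1 4-6 | J2 6-8 | J4 8-10 | J1 10-12 | J3 12-14 | J2 14-16 | J4 16-17 | J3 17-19 | J2 19-21 | J3 21-23 | J2 23-25 | J3 25-27 | J2 27-29 | J3 29-31 | J2 31-32 | J3 32-36 |
Completion: J1=12  J2=32  J3=36  J4=17
Turnaround (C−A): J1=12  J2=30  J3=29  J4=11
Waiting times: J1=6, J2=17, J3=15, J4=8
Average waiting = (6+17+15+8) / 4 = 46/4 = 11.50

11.50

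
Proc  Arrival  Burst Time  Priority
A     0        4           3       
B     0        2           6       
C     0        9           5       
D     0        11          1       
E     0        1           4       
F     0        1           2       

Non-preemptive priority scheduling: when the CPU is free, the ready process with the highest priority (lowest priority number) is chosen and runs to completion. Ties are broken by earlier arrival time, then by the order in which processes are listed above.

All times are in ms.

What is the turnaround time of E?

17

Gantt: | D 0-11 | F 11-12 | A 12-16 | E 16-17 | C 17-26 | B 26-28 |
Completion: A=16  B=28  C=26  D=11  E=17  F=12
Turnaround (C−A): A=16  B=28  C=26  D=11  E=17  F=12
Turnaround(E) = completion − arrival = 17 − 0 = 17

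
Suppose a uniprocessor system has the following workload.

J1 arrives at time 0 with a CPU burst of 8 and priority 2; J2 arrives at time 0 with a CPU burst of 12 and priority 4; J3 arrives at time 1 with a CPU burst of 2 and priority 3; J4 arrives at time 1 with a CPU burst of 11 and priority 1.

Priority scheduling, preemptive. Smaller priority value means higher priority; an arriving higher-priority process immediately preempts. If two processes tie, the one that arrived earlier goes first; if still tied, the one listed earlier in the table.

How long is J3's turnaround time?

20

Schedule: | J1 0-1 | J4 1-12 | J1 12-19 | J3 19-21 | J2 21-33 |
Completion: J1=19  J2=33  J3=21  J4=12
Turnaround(J3) = completion − arrival = 21 − 1 = 20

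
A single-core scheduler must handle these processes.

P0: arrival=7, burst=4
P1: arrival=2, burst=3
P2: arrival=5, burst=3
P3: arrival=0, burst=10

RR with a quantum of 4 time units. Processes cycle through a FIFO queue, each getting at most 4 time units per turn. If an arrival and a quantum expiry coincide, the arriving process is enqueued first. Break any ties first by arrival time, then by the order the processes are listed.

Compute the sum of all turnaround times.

45

Gantt: | P3 0-4 | P1 4-7 | P3 7-11 | P2 11-14 | P0 14-18 | P3 18-20 |
Completion: P0=18  P1=7  P2=14  P3=20
Turnaround = completion − arrival: P0=11, P1=5, P2=9, P3=20
Total turnaround = 11 + 5 + 9 + 20 = 45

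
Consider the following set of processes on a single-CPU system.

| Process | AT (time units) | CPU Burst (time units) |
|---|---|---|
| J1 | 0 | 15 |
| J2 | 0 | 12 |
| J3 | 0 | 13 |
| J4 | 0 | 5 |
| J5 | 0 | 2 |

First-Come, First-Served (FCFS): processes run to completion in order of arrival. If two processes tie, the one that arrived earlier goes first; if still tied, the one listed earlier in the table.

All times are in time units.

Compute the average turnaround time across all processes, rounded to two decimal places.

Schedule: | J1 0-15 | J2 15-27 | J3 27-40 | J4 40-45 | J5 45-47 |
Completion: J1=15  J2=27  J3=40  J4=45  J5=47
Turnaround (C−A): J1=15  J2=27  J3=40  J4=45  J5=47
Turnaround times: J1=15, J2=27, J3=40, J4=45, J5=47
Average turnaround = (15+27+40+45+47) / 5 = 174/5 = 34.80

34.80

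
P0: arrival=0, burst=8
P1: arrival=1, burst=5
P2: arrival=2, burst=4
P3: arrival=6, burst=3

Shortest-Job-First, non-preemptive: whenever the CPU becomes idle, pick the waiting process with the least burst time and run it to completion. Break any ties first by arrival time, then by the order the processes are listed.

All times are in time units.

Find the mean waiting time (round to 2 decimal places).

6.25

Schedule: | P0 0-8 | P3 8-11 | P2 11-15 | P1 15-20 |
Completion: P0=8  P1=20  P2=15  P3=11
Waiting times: P0=0, P1=14, P2=9, P3=2
Average waiting = (0+14+9+2) / 4 = 25/4 = 6.25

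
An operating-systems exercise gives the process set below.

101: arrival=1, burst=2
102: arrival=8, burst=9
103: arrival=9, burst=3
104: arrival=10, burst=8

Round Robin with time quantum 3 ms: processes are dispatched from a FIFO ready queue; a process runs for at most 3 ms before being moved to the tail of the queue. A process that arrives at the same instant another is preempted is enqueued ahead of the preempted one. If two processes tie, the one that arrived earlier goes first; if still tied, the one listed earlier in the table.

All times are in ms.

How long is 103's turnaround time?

Schedule: | idle 0-1 | 101 1-3 | idle 3-8 | 102 8-11 | 103 11-14 | 104 14-17 | 102 17-20 | 104 20-23 | 102 23-26 | 104 26-28 |
Completion: 101=3  102=26  103=14  104=28
Turnaround (C−A): 101=2  102=18  103=5  104=18
Turnaround(103) = completion − arrival = 14 − 9 = 5

5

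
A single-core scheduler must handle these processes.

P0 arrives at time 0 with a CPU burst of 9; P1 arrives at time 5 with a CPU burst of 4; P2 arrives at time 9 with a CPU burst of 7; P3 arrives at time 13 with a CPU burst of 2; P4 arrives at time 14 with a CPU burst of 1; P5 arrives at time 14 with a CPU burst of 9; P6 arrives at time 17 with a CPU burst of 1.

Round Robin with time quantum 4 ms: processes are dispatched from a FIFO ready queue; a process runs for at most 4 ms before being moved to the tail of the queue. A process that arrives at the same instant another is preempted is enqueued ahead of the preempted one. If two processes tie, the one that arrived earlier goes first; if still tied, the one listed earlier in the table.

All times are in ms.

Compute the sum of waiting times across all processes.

Timeline: | P0 0-8 | P1 8-12 | P0 12-13 | P2 13-17 | P3 17-19 | P4 19-20 | P5 20-24 | P6 24-25 | P2 25-28 | P5 28-33 |
Completion: P0=13  P1=12  P2=28  P3=19  P4=20  P5=33  P6=25
Turnaround (C−A): P0=13  P1=7  P2=19  P3=6  P4=6  P5=19  P6=8
Waiting = turnaround − burst: P0=4, P1=3, P2=12, P3=4, P4=5, P5=10, P6=7
Total waiting = 4 + 3 + 12 + 4 + 5 + 10 + 7 = 45

45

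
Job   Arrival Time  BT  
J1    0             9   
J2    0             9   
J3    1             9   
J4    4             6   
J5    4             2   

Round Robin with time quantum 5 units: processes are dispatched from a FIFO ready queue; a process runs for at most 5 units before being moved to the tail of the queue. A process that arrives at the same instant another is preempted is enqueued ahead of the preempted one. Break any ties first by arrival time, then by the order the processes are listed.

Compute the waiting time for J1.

17

Schedule: | J1 0-5 | J2 5-10 | J3 10-15 | J4 15-20 | J5 20-22 | J1 22-26 | J2 26-30 | J3 30-34 | J4 34-35 |
Completion: J1=26  J2=30  J3=34  J4=35  J5=22
Turnaround (C−A): J1=26  J2=30  J3=33  J4=31  J5=18
Waiting(J1) = turnaround − burst = 26 − 9 = 17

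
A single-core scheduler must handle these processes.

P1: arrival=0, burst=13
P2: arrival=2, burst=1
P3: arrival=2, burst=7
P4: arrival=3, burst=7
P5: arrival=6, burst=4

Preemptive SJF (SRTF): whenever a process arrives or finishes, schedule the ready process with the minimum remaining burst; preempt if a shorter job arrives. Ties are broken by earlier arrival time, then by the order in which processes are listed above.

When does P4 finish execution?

21

Schedule: | P1 0-2 | P2 2-3 | P3 3-10 | P5 10-14 | P4 14-21 | P1 21-32 |
Completion: P1=32  P2=3  P3=10  P4=21  P5=14
Turnaround (C−A): P1=32  P2=1  P3=8  P4=18  P5=8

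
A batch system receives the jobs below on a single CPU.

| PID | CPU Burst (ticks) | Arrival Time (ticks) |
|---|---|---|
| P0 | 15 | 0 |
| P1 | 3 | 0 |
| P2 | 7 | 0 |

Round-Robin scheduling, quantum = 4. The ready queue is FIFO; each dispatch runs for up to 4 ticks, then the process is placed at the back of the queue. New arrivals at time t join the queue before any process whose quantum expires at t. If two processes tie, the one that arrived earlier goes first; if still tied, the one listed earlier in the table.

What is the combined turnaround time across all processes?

50

Gantt: | P0 0-4 | P1 4-7 | P2 7-11 | P0 11-15 | P2 15-18 | P0 18-25 |
Completion: P0=25  P1=7  P2=18
Turnaround = completion − arrival: P0=25, P1=7, P2=18
Total turnaround = 25 + 7 + 18 = 50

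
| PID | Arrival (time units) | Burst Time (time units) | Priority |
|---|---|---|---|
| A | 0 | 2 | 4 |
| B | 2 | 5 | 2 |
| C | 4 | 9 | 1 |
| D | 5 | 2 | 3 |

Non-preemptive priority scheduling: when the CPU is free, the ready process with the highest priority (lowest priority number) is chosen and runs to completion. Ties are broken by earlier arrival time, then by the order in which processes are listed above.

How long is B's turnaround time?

5

Gantt: | A 0-2 | B 2-7 | C 7-16 | D 16-18 |
Completion: A=2  B=7  C=16  D=18
Turnaround(B) = completion − arrival = 7 − 2 = 5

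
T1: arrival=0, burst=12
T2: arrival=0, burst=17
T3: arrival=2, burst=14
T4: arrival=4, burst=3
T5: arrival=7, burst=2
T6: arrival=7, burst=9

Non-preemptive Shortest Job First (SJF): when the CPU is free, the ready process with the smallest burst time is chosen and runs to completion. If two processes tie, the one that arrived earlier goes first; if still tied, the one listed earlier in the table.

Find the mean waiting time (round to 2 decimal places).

Schedule: | T1 0-12 | T5 12-14 | T4 14-17 | T6 17-26 | T3 26-40 | T2 40-57 |
Completion: T1=12  T2=57  T3=40  T4=17  T5=14  T6=26
Turnaround (C−A): T1=12  T2=57  T3=38  T4=13  T5=7  T6=19
Waiting times: T1=0, T2=40, T3=24, T4=10, T5=5, T6=10
Average waiting = (0+40+24+10+5+10) / 6 = 89/6 = 14.83

14.83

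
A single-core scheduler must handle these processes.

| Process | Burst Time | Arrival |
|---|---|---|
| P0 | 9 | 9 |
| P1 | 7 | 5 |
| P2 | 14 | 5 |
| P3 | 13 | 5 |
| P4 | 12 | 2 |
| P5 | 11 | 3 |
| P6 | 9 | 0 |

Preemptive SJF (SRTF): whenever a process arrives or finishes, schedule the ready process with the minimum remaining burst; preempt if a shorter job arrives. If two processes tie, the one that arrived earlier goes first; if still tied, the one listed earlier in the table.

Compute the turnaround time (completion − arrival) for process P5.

Gantt: | P6 0-9 | P1 9-16 | P0 16-25 | P5 25-36 | P4 36-48 | P3 48-61 | P2 61-75 |
Completion: P0=25  P1=16  P2=75  P3=61  P4=48  P5=36  P6=9
Turnaround(P5) = completion − arrival = 36 − 3 = 33

33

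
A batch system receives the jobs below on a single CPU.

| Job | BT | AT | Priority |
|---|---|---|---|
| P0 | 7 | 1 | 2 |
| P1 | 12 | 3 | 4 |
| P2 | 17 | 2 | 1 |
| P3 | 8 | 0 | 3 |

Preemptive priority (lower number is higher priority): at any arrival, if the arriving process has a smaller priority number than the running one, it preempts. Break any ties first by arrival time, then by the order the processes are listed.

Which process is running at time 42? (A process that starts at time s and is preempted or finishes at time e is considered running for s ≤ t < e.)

P1

Gantt: | P3 0-1 | P0 1-2 | P2 2-19 | P0 19-25 | P3 25-32 | P1 32-44 |
Completion: P0=25  P1=44  P2=19  P3=32
Turnaround (C−A): P0=24  P1=41  P2=17  P3=32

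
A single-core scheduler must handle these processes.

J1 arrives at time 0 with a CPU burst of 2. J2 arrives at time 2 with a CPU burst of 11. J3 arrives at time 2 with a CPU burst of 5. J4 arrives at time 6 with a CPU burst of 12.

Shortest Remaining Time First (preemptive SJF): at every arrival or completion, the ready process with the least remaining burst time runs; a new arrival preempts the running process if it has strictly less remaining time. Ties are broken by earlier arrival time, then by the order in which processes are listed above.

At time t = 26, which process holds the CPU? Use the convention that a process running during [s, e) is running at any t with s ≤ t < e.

J4

Schedule: | J1 0-2 | J3 2-7 | J2 7-18 | J4 18-30 |
Completion: J1=2  J2=18  J3=7  J4=30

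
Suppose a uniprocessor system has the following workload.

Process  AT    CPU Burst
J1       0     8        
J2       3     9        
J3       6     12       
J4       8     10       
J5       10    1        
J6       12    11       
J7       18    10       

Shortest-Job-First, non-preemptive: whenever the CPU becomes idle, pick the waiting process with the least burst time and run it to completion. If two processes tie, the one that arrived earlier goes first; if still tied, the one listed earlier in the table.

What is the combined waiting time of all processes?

Gantt: | J1 0-8 | J2 8-17 | J5 17-18 | J4 18-28 | J7 28-38 | J6 38-49 | J3 49-61 |
Completion: J1=8  J2=17  J3=61  J4=28  J5=18  J6=49  J7=38
Turnaround (C−A): J1=8  J2=14  J3=55  J4=20  J5=8  J6=37  J7=20
Waiting = turnaround − burst: J1=0, J2=5, J3=43, J4=10, J5=7, J6=26, J7=10
Total waiting = 0 + 5 + 43 + 10 + 7 + 26 + 10 = 101

101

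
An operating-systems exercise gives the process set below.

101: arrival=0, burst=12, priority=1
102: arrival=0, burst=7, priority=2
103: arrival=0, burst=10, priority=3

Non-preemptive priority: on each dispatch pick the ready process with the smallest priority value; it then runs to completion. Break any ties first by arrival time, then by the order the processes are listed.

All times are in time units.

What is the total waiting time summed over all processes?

Gantt: | 101 0-12 | 102 12-19 | 103 19-29 |
Completion: 101=12  102=19  103=29
Turnaround (C−A): 101=12  102=19  103=29
Waiting = turnaround − burst: 101=0, 102=12, 103=19
Total waiting = 0 + 12 + 19 = 31

31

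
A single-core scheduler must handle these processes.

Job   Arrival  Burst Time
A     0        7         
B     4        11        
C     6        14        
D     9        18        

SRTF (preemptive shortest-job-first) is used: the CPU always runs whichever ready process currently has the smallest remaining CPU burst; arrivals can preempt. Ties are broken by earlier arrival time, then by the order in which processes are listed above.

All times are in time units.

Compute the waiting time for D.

23

Gantt: | A 0-7 | B 7-18 | C 18-32 | D 32-50 |
Completion: A=7  B=18  C=32  D=50
Turnaround (C−A): A=7  B=14  C=26  D=41
Waiting(D) = turnaround − burst = 41 − 18 = 23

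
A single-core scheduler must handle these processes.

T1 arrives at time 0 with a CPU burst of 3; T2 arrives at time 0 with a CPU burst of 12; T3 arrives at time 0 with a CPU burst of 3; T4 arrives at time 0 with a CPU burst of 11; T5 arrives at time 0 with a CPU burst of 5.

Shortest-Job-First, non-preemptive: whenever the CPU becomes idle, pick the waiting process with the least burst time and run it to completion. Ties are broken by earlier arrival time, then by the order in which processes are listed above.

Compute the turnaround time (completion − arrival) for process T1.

3

Schedule: | T1 0-3 | T3 3-6 | T5 6-11 | T4 11-22 | T2 22-34 |
Completion: T1=3  T2=34  T3=6  T4=22  T5=11
Turnaround (C−A): T1=3  T2=34  T3=6  T4=22  T5=11
Turnaround(T1) = completion − arrival = 3 − 0 = 3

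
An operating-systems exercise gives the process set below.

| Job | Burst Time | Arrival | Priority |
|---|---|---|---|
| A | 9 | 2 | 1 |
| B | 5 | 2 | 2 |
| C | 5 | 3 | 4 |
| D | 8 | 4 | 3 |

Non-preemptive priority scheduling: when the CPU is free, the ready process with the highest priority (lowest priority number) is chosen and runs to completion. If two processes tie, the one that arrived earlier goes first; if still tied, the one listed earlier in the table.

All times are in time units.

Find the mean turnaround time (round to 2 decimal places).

Schedule: | idle 0-2 | A 2-11 | B 11-16 | D 16-24 | C 24-29 |
Completion: A=11  B=16  C=29  D=24
Turnaround times: A=9, B=14, C=26, D=20
Average turnaround = (9+14+26+20) / 4 = 69/4 = 17.25

17.25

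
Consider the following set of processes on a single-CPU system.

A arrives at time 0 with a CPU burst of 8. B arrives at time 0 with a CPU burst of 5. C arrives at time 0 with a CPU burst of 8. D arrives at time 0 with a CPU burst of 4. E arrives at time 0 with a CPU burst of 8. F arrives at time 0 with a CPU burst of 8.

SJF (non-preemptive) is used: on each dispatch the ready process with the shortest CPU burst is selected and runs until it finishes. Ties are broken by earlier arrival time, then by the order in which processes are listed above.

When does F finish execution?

41

Gantt: | D 0-4 | B 4-9 | A 9-17 | C 17-25 | E 25-33 | F 33-41 |
Completion: A=17  B=9  C=25  D=4  E=33  F=41
Turnaround (C−A): A=17  B=9  C=25  D=4  E=33  F=41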